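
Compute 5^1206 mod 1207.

1141

5^1 ≡ 5 (mod 1207)
5^2 ≡ 5^2 = 25 ≡ 25 (mod 1207)
5^4 ≡ 25^2 = 625 ≡ 625 (mod 1207)
5^8 ≡ 625^2 = 390625 ≡ 764 (mod 1207)
5^16 ≡ 764^2 = 583696 ≡ 715 (mod 1207)
5^32 ≡ 715^2 = 511225 ≡ 664 (mod 1207)
5^64 ≡ 664^2 = 440896 ≡ 341 (mod 1207)
5^128 ≡ 341^2 = 116281 ≡ 409 (mod 1207)
5^256 ≡ 409^2 = 167281 ≡ 715 (mod 1207)
5^512 ≡ 715^2 = 511225 ≡ 664 (mod 1207)
5^1024 ≡ 664^2 = 440896 ≡ 341 (mod 1207)
1206 = 1024 + 128 + 32 + 16 + 4 + 2 in binary powers of 2.
So 5^1206 ≡ 341 · 409 · 664 · 715 · 625 · 25 ≡ 1141 (mod 1207).
Since 1141 ≠ 1, base 5 is a Fermat witness: 1207 is composite.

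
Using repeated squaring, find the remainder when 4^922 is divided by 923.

4^1 ≡ 4 (mod 923)
4^2 ≡ 4^2 = 16 ≡ 16 (mod 923)
4^4 ≡ 16^2 = 256 ≡ 256 (mod 923)
4^8 ≡ 256^2 = 65536 ≡ 3 (mod 923)
4^16 ≡ 3^2 = 9 ≡ 9 (mod 923)
4^32 ≡ 9^2 = 81 ≡ 81 (mod 923)
4^64 ≡ 81^2 = 6561 ≡ 100 (mod 923)
4^128 ≡ 100^2 = 10000 ≡ 770 (mod 923)
4^256 ≡ 770^2 = 592900 ≡ 334 (mod 923)
4^512 ≡ 334^2 = 111556 ≡ 796 (mod 923)
922 = 512 + 256 + 128 + 16 + 8 + 2 in binary powers of 2.
So 4^922 ≡ 796 · 334 · 770 · 9 · 3 · 16 ≡ 555 (mod 923).
Since 555 ≠ 1, base 4 is a Fermat witness: 923 is composite.

555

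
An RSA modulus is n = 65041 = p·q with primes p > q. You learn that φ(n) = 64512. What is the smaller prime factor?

φ(n) = (p−1)(q−1) = n − (p+q) + 1, so p + q = 65041 − 64512 + 1 = 530.
p and q are the roots of t² − 530t + 65041 = 0.
Discriminant: 530² − 4·65041 = 280900 − 260164 = 20736; √20736 = 144.
q = (530 − 144)/2 = 193, p = (530 + 144)/2 = 337.
Check: 193 · 337 = 65041.

193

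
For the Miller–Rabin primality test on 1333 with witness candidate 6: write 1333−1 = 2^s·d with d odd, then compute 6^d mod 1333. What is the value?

1333 − 1 = 1332 = 2^2 · 333, so d = 333.
6^1 ≡ 6 (mod 1333)
6^2 ≡ 6^2 = 36 ≡ 36 (mod 1333)
6^4 ≡ 36^2 = 1296 ≡ 1296 (mod 1333)
6^8 ≡ 1296^2 = 1679616 ≡ 36 (mod 1333)
6^16 ≡ 36^2 = 1296 ≡ 1296 (mod 1333)
6^32 ≡ 1296^2 = 1679616 ≡ 36 (mod 1333)
6^64 ≡ 36^2 = 1296 ≡ 1296 (mod 1333)
6^128 ≡ 1296^2 = 1679616 ≡ 36 (mod 1333)
6^256 ≡ 36^2 = 1296 ≡ 1296 (mod 1333)
333 = 256 + 64 + 8 + 4 + 1 in binary powers of 2.
So 6^333 ≡ 1296 · 1296 · 36 · 1296 · 6 ≡ 216 (mod 1333).
Squaring chain: 216 → 1; never reaches −1, so base 6 is a Miller–Rabin witness that 1333 is composite.

216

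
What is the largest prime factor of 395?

395 = 5 · 79
79 is prime.
So 395 = 5 · 79; the largest prime factor is 79.

79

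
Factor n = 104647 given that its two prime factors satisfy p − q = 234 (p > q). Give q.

227

Since p = q + 234, we have 104647 = q(q + 234), so q² + 234q − 104647 = 0.
Discriminant: 234² + 4·104647 = 54756 + 418588 = 473344; √473344 = 688.
q = (−234 + 688)/2 = 227, and p = q + 234 = 461.
Check: 227 · 461 = 104647.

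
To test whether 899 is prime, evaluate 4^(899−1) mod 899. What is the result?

219

4^1 ≡ 4 (mod 899)
4^2 ≡ 4^2 = 16 ≡ 16 (mod 899)
4^4 ≡ 16^2 = 256 ≡ 256 (mod 899)
4^8 ≡ 256^2 = 65536 ≡ 808 (mod 899)
4^16 ≡ 808^2 = 652864 ≡ 190 (mod 899)
4^32 ≡ 190^2 = 36100 ≡ 140 (mod 899)
4^64 ≡ 140^2 = 19600 ≡ 721 (mod 899)
4^128 ≡ 721^2 = 519841 ≡ 219 (mod 899)
4^256 ≡ 219^2 = 47961 ≡ 314 (mod 899)
4^512 ≡ 314^2 = 98596 ≡ 605 (mod 899)
898 = 512 + 256 + 128 + 2 in binary powers of 2.
So 4^898 ≡ 605 · 314 · 219 · 16 ≡ 219 (mod 899).
Since 219 ≠ 1, base 4 is a Fermat witness: 899 is composite.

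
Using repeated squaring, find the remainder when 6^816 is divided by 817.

6^1 ≡ 6 (mod 817)
6^2 ≡ 6^2 = 36 ≡ 36 (mod 817)
6^4 ≡ 36^2 = 1296 ≡ 479 (mod 817)
6^8 ≡ 479^2 = 229441 ≡ 681 (mod 817)
6^16 ≡ 681^2 = 463761 ≡ 522 (mod 817)
6^32 ≡ 522^2 = 272484 ≡ 423 (mod 817)
6^64 ≡ 423^2 = 178929 ≡ 6 (mod 817)
6^128 ≡ 6^2 = 36 ≡ 36 (mod 817)
6^256 ≡ 36^2 = 1296 ≡ 479 (mod 817)
6^512 ≡ 479^2 = 229441 ≡ 681 (mod 817)
816 = 512 + 256 + 32 + 16 in binary powers of 2.
So 6^816 ≡ 681 · 479 · 423 · 522 ≡ 87 (mod 817).
Since 87 ≠ 1, base 6 is a Fermat witness: 817 is composite.

87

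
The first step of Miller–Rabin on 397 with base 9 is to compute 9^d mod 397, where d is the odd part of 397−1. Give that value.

397 − 1 = 396 = 2^2 · 99, so d = 99.
9^1 ≡ 9 (mod 397)
9^2 ≡ 9^2 = 81 ≡ 81 (mod 397)
9^4 ≡ 81^2 = 6561 ≡ 209 (mod 397)
9^8 ≡ 209^2 = 43681 ≡ 11 (mod 397)
9^16 ≡ 11^2 = 121 ≡ 121 (mod 397)
9^32 ≡ 121^2 = 14641 ≡ 349 (mod 397)
9^64 ≡ 349^2 = 121801 ≡ 319 (mod 397)
99 = 64 + 32 + 2 + 1 in binary powers of 2.
So 9^99 ≡ 319 · 349 · 81 · 9 ≡ 1 (mod 397).
Since 9^d ≡ 1 (mod 397), base 9 does not prove 397 composite.

1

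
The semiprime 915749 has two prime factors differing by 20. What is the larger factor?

Since p = q + 20, we have 915749 = q(q + 20), so q² + 20q − 915749 = 0.
Discriminant: 20² + 4·915749 = 400 + 3662996 = 3663396; √3663396 = 1914.
q = (−20 + 1914)/2 = 947, and p = q + 20 = 967.
Check: 947 · 967 = 915749.

967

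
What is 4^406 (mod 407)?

70

4^1 ≡ 4 (mod 407)
4^2 ≡ 4^2 = 16 ≡ 16 (mod 407)
4^4 ≡ 16^2 = 256 ≡ 256 (mod 407)
4^8 ≡ 256^2 = 65536 ≡ 9 (mod 407)
4^16 ≡ 9^2 = 81 ≡ 81 (mod 407)
4^32 ≡ 81^2 = 6561 ≡ 49 (mod 407)
4^64 ≡ 49^2 = 2401 ≡ 366 (mod 407)
4^128 ≡ 366^2 = 133956 ≡ 53 (mod 407)
4^256 ≡ 53^2 = 2809 ≡ 367 (mod 407)
406 = 256 + 128 + 16 + 4 + 2 in binary powers of 2.
So 4^406 ≡ 367 · 53 · 81 · 256 · 16 ≡ 70 (mod 407).
Since 70 ≠ 1, base 4 is a Fermat witness: 407 is composite.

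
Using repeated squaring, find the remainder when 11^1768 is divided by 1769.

11^1 ≡ 11 (mod 1769)
11^2 ≡ 11^2 = 121 ≡ 121 (mod 1769)
11^4 ≡ 121^2 = 14641 ≡ 489 (mod 1769)
11^8 ≡ 489^2 = 239121 ≡ 306 (mod 1769)
11^16 ≡ 306^2 = 93636 ≡ 1648 (mod 1769)
11^32 ≡ 1648^2 = 2715904 ≡ 489 (mod 1769)
11^64 ≡ 489^2 = 239121 ≡ 306 (mod 1769)
11^128 ≡ 306^2 = 93636 ≡ 1648 (mod 1769)
11^256 ≡ 1648^2 = 2715904 ≡ 489 (mod 1769)
11^512 ≡ 489^2 = 239121 ≡ 306 (mod 1769)
11^1024 ≡ 306^2 = 93636 ≡ 1648 (mod 1769)
1768 = 1024 + 512 + 128 + 64 + 32 + 8 in binary powers of 2.
So 11^1768 ≡ 1648 · 306 · 1648 · 306 · 489 · 306 ≡ 489 (mod 1769).
Since 489 ≠ 1, base 11 is a Fermat witness: 1769 is composite.

489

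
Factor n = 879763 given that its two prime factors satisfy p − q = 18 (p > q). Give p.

Since p = q + 18, we have 879763 = q(q + 18), so q² + 18q − 879763 = 0.
Discriminant: 18² + 4·879763 = 324 + 3519052 = 3519376; √3519376 = 1876.
q = (−18 + 1876)/2 = 929, and p = q + 18 = 947.
Check: 929 · 947 = 879763.

947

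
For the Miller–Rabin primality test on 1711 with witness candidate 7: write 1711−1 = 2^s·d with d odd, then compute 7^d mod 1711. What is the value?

500

1711 − 1 = 1710 = 2^1 · 855, so d = 855.
7^1 ≡ 7 (mod 1711)
7^2 ≡ 7^2 = 49 ≡ 49 (mod 1711)
7^4 ≡ 49^2 = 2401 ≡ 690 (mod 1711)
7^8 ≡ 690^2 = 476100 ≡ 442 (mod 1711)
7^16 ≡ 442^2 = 195364 ≡ 310 (mod 1711)
7^32 ≡ 310^2 = 96100 ≡ 284 (mod 1711)
7^64 ≡ 284^2 = 80656 ≡ 239 (mod 1711)
7^128 ≡ 239^2 = 57121 ≡ 658 (mod 1711)
7^256 ≡ 658^2 = 432964 ≡ 81 (mod 1711)
7^512 ≡ 81^2 = 6561 ≡ 1428 (mod 1711)
855 = 512 + 256 + 64 + 16 + 4 + 2 + 1 in binary powers of 2.
So 7^855 ≡ 1428 · 81 · 239 · 310 · 690 · 49 · 7 ≡ 500 (mod 1711).
Squaring chain: 500; never reaches −1, so base 7 is a Miller–Rabin witness that 1711 is composite.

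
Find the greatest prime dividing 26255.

26255 = 5 · 5251
5251 = 59 · 89
89 is prime.
So 26255 = 5 · 59 · 89; the largest prime factor is 89.

89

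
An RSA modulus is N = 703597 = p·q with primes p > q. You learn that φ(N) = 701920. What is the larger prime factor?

857

φ(n) = (p−1)(q−1) = n − (p+q) + 1, so p + q = 703597 − 701920 + 1 = 1678.
p and q are the roots of t² − 1678t + 703597 = 0.
Discriminant: 1678² − 4·703597 = 2815684 − 2814388 = 1296; √1296 = 36.
q = (1678 − 36)/2 = 821, p = (1678 + 36)/2 = 857.
Check: 821 · 857 = 703597.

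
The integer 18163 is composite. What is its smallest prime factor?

41

18163 is odd.
Digit sum 19, not divisible by 3.
Ends in 3: not divisible by 5.
7: 18163 = 7·2594 + 5
11: 18163 = 11·1651 + 2
13: 18163 = 13·1397 + 2
17: 18163 = 17·1068 + 7
19: 18163 = 19·955 + 18
23: 18163 = 23·789 + 16
29: 18163 = 29·626 + 9
31: 18163 = 31·585 + 28
37: 18163 = 37·490 + 33
41: 18163 = 41·443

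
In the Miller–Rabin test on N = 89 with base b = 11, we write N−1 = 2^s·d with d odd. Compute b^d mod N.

88

89 − 1 = 88 = 2^3 · 11, so d = 11.
11^1 ≡ 11 (mod 89)
11^2 ≡ 11^2 = 121 ≡ 32 (mod 89)
11^4 ≡ 32^2 = 1024 ≡ 45 (mod 89)
11^8 ≡ 45^2 = 2025 ≡ 67 (mod 89)
11 = 8 + 2 + 1 in binary powers of 2.
So 11^11 ≡ 67 · 32 · 11 ≡ 88 (mod 89).
Since 11^d ≡ 88 (mod 89), base 11 does not prove 89 composite.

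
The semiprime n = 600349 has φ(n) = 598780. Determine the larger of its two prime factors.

φ(n) = (p−1)(q−1) = n − (p+q) + 1, so p + q = 600349 − 598780 + 1 = 1570.
p and q are the roots of t² − 1570t + 600349 = 0.
Discriminant: 1570² − 4·600349 = 2464900 − 2401396 = 63504; √63504 = 252.
q = (1570 − 252)/2 = 659, p = (1570 + 252)/2 = 911.
Check: 659 · 911 = 600349.

911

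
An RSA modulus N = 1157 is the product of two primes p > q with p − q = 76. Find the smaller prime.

Since p = q + 76, we have 1157 = q(q + 76), so q² + 76q − 1157 = 0.
Discriminant: 76² + 4·1157 = 5776 + 4628 = 10404; √10404 = 102.
q = (−76 + 102)/2 = 13, and p = q + 76 = 89.
Check: 13 · 89 = 1157.

13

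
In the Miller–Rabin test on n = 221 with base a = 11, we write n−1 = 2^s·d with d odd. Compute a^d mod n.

221 − 1 = 220 = 2^2 · 55, so d = 55.
11^1 ≡ 11 (mod 221)
11^2 ≡ 11^2 = 121 ≡ 121 (mod 221)
11^4 ≡ 121^2 = 14641 ≡ 55 (mod 221)
11^8 ≡ 55^2 = 3025 ≡ 152 (mod 221)
11^16 ≡ 152^2 = 23104 ≡ 120 (mod 221)
11^32 ≡ 120^2 = 14400 ≡ 35 (mod 221)
55 = 32 + 16 + 4 + 2 + 1 in binary powers of 2.
So 11^55 ≡ 35 · 120 · 55 · 121 · 11 ≡ 54 (mod 221).
Squaring chain: 54 → 43; never reaches −1, so base 11 is a Miller–Rabin witness that 221 is composite.

54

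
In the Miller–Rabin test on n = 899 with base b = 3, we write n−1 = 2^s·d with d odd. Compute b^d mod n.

899 − 1 = 898 = 2^1 · 449, so d = 449.
3^1 ≡ 3 (mod 899)
3^2 ≡ 3^2 = 9 ≡ 9 (mod 899)
3^4 ≡ 9^2 = 81 ≡ 81 (mod 899)
3^8 ≡ 81^2 = 6561 ≡ 268 (mod 899)
3^16 ≡ 268^2 = 71824 ≡ 803 (mod 899)
3^32 ≡ 803^2 = 644809 ≡ 226 (mod 899)
3^64 ≡ 226^2 = 51076 ≡ 732 (mod 899)
3^128 ≡ 732^2 = 535824 ≡ 20 (mod 899)
3^256 ≡ 20^2 = 400 ≡ 400 (mod 899)
449 = 256 + 128 + 64 + 1 in binary powers of 2.
So 3^449 ≡ 400 · 20 · 732 · 3 ≡ 641 (mod 899).
Squaring chain: 641; never reaches −1, so base 3 is a Miller–Rabin witness that 899 is composite.

641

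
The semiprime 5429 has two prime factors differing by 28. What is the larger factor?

89

Since p = q + 28, we have 5429 = q(q + 28), so q² + 28q − 5429 = 0.
Discriminant: 28² + 4·5429 = 784 + 21716 = 22500; √22500 = 150.
q = (−28 + 150)/2 = 61, and p = q + 28 = 89.
Check: 61 · 89 = 5429.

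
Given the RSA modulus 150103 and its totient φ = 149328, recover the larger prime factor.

φ(n) = (p−1)(q−1) = n − (p+q) + 1, so p + q = 150103 − 149328 + 1 = 776.
p and q are the roots of t² − 776t + 150103 = 0.
Discriminant: 776² − 4·150103 = 602176 − 600412 = 1764; √1764 = 42.
q = (776 − 42)/2 = 367, p = (776 + 42)/2 = 409.
Check: 367 · 409 = 150103.

409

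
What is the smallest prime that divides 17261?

41

17261 is odd.
Digit sum 17, not divisible by 3.
Ends in 1: not divisible by 5.
7: 17261 = 7·2465 + 6
11: 17261 = 11·1569 + 2
13: 17261 = 13·1327 + 10
17: 17261 = 17·1015 + 6
19: 17261 = 19·908 + 9
23: 17261 = 23·750 + 11
29: 17261 = 29·595 + 6
31: 17261 = 31·556 + 25
37: 17261 = 37·466 + 19
41: 17261 = 41·421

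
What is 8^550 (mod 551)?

486

8^1 ≡ 8 (mod 551)
8^2 ≡ 8^2 = 64 ≡ 64 (mod 551)
8^4 ≡ 64^2 = 4096 ≡ 239 (mod 551)
8^8 ≡ 239^2 = 57121 ≡ 368 (mod 551)
8^16 ≡ 368^2 = 135424 ≡ 429 (mod 551)
8^32 ≡ 429^2 = 184041 ≡ 7 (mod 551)
8^64 ≡ 7^2 = 49 ≡ 49 (mod 551)
8^128 ≡ 49^2 = 2401 ≡ 197 (mod 551)
8^256 ≡ 197^2 = 38809 ≡ 239 (mod 551)
8^512 ≡ 239^2 = 57121 ≡ 368 (mod 551)
550 = 512 + 32 + 4 + 2 in binary powers of 2.
So 8^550 ≡ 368 · 7 · 239 · 64 ≡ 486 (mod 551).
Since 486 ≠ 1, base 8 is a Fermat witness: 551 is composite.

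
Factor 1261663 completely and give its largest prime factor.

1261663 = 13 · 97051
97051 = 37 · 2623
2623 = 43 · 61
61 is prime.
So 1261663 = 13 · 37 · 43 · 61; the largest prime factor is 61.

61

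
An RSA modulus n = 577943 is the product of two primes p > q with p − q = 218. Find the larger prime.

Since p = q + 218, we have 577943 = q(q + 218), so q² + 218q − 577943 = 0.
Discriminant: 218² + 4·577943 = 47524 + 2311772 = 2359296; √2359296 = 1536.
q = (−218 + 1536)/2 = 659, and p = q + 218 = 877.
Check: 659 · 877 = 577943.

877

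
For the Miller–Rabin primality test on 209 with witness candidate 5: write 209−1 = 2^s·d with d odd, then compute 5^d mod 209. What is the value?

169

209 − 1 = 208 = 2^4 · 13, so d = 13.
5^1 ≡ 5 (mod 209)
5^2 ≡ 5^2 = 25 ≡ 25 (mod 209)
5^4 ≡ 25^2 = 625 ≡ 207 (mod 209)
5^8 ≡ 207^2 = 42849 ≡ 4 (mod 209)
13 = 8 + 4 + 1 in binary powers of 2.
So 5^13 ≡ 4 · 207 · 5 ≡ 169 (mod 209).
Squaring chain: 169 → 137 → 168 → 9; never reaches −1, so base 5 is a Miller–Rabin witness that 209 is composite.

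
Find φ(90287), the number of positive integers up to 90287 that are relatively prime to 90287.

Factor: 90287 = 17 · 47 · 113.
φ(90287) = (17−1) · (47−1) · (113−1) = 16 · 46 · 112 = 82432.

82432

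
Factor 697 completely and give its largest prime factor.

41

697 = 17 · 41
41 is prime.
So 697 = 17 · 41; the largest prime factor is 41.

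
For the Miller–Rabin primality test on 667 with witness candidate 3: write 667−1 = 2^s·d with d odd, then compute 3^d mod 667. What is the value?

188

667 − 1 = 666 = 2^1 · 333, so d = 333.
3^1 ≡ 3 (mod 667)
3^2 ≡ 3^2 = 9 ≡ 9 (mod 667)
3^4 ≡ 9^2 = 81 ≡ 81 (mod 667)
3^8 ≡ 81^2 = 6561 ≡ 558 (mod 667)
3^16 ≡ 558^2 = 311364 ≡ 542 (mod 667)
3^32 ≡ 542^2 = 293764 ≡ 284 (mod 667)
3^64 ≡ 284^2 = 80656 ≡ 616 (mod 667)
3^128 ≡ 616^2 = 379456 ≡ 600 (mod 667)
3^256 ≡ 600^2 = 360000 ≡ 487 (mod 667)
333 = 256 + 64 + 8 + 4 + 1 in binary powers of 2.
So 3^333 ≡ 487 · 616 · 558 · 81 · 3 ≡ 188 (mod 667).
Squaring chain: 188; never reaches −1, so base 3 is a Miller–Rabin witness that 667 is composite.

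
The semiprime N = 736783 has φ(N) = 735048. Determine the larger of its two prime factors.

997

φ(n) = (p−1)(q−1) = n − (p+q) + 1, so p + q = 736783 − 735048 + 1 = 1736.
p and q are the roots of t² − 1736t + 736783 = 0.
Discriminant: 1736² − 4·736783 = 3013696 − 2947132 = 66564; √66564 = 258.
q = (1736 − 258)/2 = 739, p = (1736 + 258)/2 = 997.
Check: 739 · 997 = 736783.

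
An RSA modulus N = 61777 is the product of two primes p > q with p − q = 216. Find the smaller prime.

Since p = q + 216, we have 61777 = q(q + 216), so q² + 216q − 61777 = 0.
Discriminant: 216² + 4·61777 = 46656 + 247108 = 293764; √293764 = 542.
q = (−216 + 542)/2 = 163, and p = q + 216 = 379.
Check: 163 · 379 = 61777.

163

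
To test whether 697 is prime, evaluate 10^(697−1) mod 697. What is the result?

10^1 ≡ 10 (mod 697)
10^2 ≡ 10^2 = 100 ≡ 100 (mod 697)
10^4 ≡ 100^2 = 10000 ≡ 242 (mod 697)
10^8 ≡ 242^2 = 58564 ≡ 16 (mod 697)
10^16 ≡ 16^2 = 256 ≡ 256 (mod 697)
10^32 ≡ 256^2 = 65536 ≡ 18 (mod 697)
10^64 ≡ 18^2 = 324 ≡ 324 (mod 697)
10^128 ≡ 324^2 = 104976 ≡ 426 (mod 697)
10^256 ≡ 426^2 = 181476 ≡ 256 (mod 697)
10^512 ≡ 256^2 = 65536 ≡ 18 (mod 697)
696 = 512 + 128 + 32 + 16 + 8 in binary powers of 2.
So 10^696 ≡ 18 · 426 · 18 · 256 · 16 ≡ 543 (mod 697).
Since 543 ≠ 1, base 10 is a Fermat witness: 697 is composite.

543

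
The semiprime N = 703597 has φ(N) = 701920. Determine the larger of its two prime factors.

857

φ(n) = (p−1)(q−1) = n − (p+q) + 1, so p + q = 703597 − 701920 + 1 = 1678.
p and q are the roots of t² − 1678t + 703597 = 0.
Discriminant: 1678² − 4·703597 = 2815684 − 2814388 = 1296; √1296 = 36.
q = (1678 − 36)/2 = 821, p = (1678 + 36)/2 = 857.
Check: 821 · 857 = 703597.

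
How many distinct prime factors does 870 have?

870 = 2 · 435
435 = 3 · 145
145 = 5 · 29
870 = 2 · 3 · 5 · 29, which has 4 distinct prime factors.

4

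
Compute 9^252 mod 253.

202

9^1 ≡ 9 (mod 253)
9^2 ≡ 9^2 = 81 ≡ 81 (mod 253)
9^4 ≡ 81^2 = 6561 ≡ 236 (mod 253)
9^8 ≡ 236^2 = 55696 ≡ 36 (mod 253)
9^16 ≡ 36^2 = 1296 ≡ 31 (mod 253)
9^32 ≡ 31^2 = 961 ≡ 202 (mod 253)
9^64 ≡ 202^2 = 40804 ≡ 71 (mod 253)
9^128 ≡ 71^2 = 5041 ≡ 234 (mod 253)
252 = 128 + 64 + 32 + 16 + 8 + 4 in binary powers of 2.
So 9^252 ≡ 234 · 71 · 202 · 31 · 36 · 236 ≡ 202 (mod 253).
Since 202 ≠ 1, base 9 is a Fermat witness: 253 is composite.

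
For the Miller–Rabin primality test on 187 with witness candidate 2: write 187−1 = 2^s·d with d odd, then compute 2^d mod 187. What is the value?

187 − 1 = 186 = 2^1 · 93, so d = 93.
2^1 ≡ 2 (mod 187)
2^2 ≡ 2^2 = 4 ≡ 4 (mod 187)
2^4 ≡ 4^2 = 16 ≡ 16 (mod 187)
2^8 ≡ 16^2 = 256 ≡ 69 (mod 187)
2^16 ≡ 69^2 = 4761 ≡ 86 (mod 187)
2^32 ≡ 86^2 = 7396 ≡ 103 (mod 187)
2^64 ≡ 103^2 = 10609 ≡ 137 (mod 187)
93 = 64 + 16 + 8 + 4 + 1 in binary powers of 2.
So 2^93 ≡ 137 · 86 · 69 · 16 · 2 ≡ 151 (mod 187).
Squaring chain: 151; never reaches −1, so base 2 is a Miller–Rabin witness that 187 is composite.

151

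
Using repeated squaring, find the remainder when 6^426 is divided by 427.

6^1 ≡ 6 (mod 427)
6^2 ≡ 6^2 = 36 ≡ 36 (mod 427)
6^4 ≡ 36^2 = 1296 ≡ 15 (mod 427)
6^8 ≡ 15^2 = 225 ≡ 225 (mod 427)
6^16 ≡ 225^2 = 50625 ≡ 239 (mod 427)
6^32 ≡ 239^2 = 57121 ≡ 330 (mod 427)
6^64 ≡ 330^2 = 108900 ≡ 15 (mod 427)
6^128 ≡ 15^2 = 225 ≡ 225 (mod 427)
6^256 ≡ 225^2 = 50625 ≡ 239 (mod 427)
426 = 256 + 128 + 32 + 8 + 2 in binary powers of 2.
So 6^426 ≡ 239 · 225 · 330 · 225 · 36 ≡ 113 (mod 427).
Since 113 ≠ 1, base 6 is a Fermat witness: 427 is composite.

113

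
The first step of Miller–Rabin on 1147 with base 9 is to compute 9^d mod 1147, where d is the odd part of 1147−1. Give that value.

47

1147 − 1 = 1146 = 2^1 · 573, so d = 573.
9^1 ≡ 9 (mod 1147)
9^2 ≡ 9^2 = 81 ≡ 81 (mod 1147)
9^4 ≡ 81^2 = 6561 ≡ 826 (mod 1147)
9^8 ≡ 826^2 = 682276 ≡ 958 (mod 1147)
9^16 ≡ 958^2 = 917764 ≡ 164 (mod 1147)
9^32 ≡ 164^2 = 26896 ≡ 515 (mod 1147)
9^64 ≡ 515^2 = 265225 ≡ 268 (mod 1147)
9^128 ≡ 268^2 = 71824 ≡ 710 (mod 1147)
9^256 ≡ 710^2 = 504100 ≡ 567 (mod 1147)
9^512 ≡ 567^2 = 321489 ≡ 329 (mod 1147)
573 = 512 + 32 + 16 + 8 + 4 + 1 in binary powers of 2.
So 9^573 ≡ 329 · 515 · 164 · 958 · 826 · 9 ≡ 47 (mod 1147).
Squaring chain: 47; never reaches −1, so base 9 is a Miller–Rabin witness that 1147 is composite.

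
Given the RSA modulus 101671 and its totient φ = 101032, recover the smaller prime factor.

293

φ(n) = (p−1)(q−1) = n − (p+q) + 1, so p + q = 101671 − 101032 + 1 = 640.
p and q are the roots of t² − 640t + 101671 = 0.
Discriminant: 640² − 4·101671 = 409600 − 406684 = 2916; √2916 = 54.
q = (640 − 54)/2 = 293, p = (640 + 54)/2 = 347.
Check: 293 · 347 = 101671.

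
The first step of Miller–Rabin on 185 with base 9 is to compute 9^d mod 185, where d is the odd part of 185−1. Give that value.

34

185 − 1 = 184 = 2^3 · 23, so d = 23.
9^1 ≡ 9 (mod 185)
9^2 ≡ 9^2 = 81 ≡ 81 (mod 185)
9^4 ≡ 81^2 = 6561 ≡ 86 (mod 185)
9^8 ≡ 86^2 = 7396 ≡ 181 (mod 185)
9^16 ≡ 181^2 = 32761 ≡ 16 (mod 185)
23 = 16 + 4 + 2 + 1 in binary powers of 2.
So 9^23 ≡ 16 · 86 · 81 · 9 ≡ 34 (mod 185).
Squaring chain: 34 → 46 → 81; never reaches −1, so base 9 is a Miller–Rabin witness that 185 is composite.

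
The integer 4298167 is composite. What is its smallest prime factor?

4298167 is odd.
Digit sum 37, not divisible by 3.
Ends in 7: not divisible by 5.
7: 4298167 = 7·614023 + 6
11: 4298167 = 11·390742 + 5
13: 4298167 = 13·330628 + 3
17: 4298167 = 17·252833 + 6
19: 4298167 = 19·226219 + 6
23: 4298167 = 23·186876 + 19
29: 4298167 = 29·148212 + 19
31: 4298167 = 31·138650 + 17
37: 4298167 = 37·116166 + 25
41: 4298167 = 41·104833 + 14
43: 4298167 = 43·99957 + 16
47: 4298167 = 47·91450 + 17
53: 4298167 = 53·81097 + 26
59: 4298167 = 59·72850 + 17
61: 4298167 = 61·70461 + 46
67: 4298167 = 67·64151 + 50
71: 4298167 = 71·60537 + 40
73: 4298167 = 73·58879

73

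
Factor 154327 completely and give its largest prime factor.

154327 = 37 · 4171
4171 = 43 · 97
97 is prime.
So 154327 = 37 · 43 · 97; the largest prime factor is 97.

97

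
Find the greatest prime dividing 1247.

43

1247 = 29 · 43
43 is prime.
So 1247 = 29 · 43; the largest prime factor is 43.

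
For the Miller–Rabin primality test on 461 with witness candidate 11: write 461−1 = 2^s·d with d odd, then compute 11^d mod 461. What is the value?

461 − 1 = 460 = 2^2 · 115, so d = 115.
11^1 ≡ 11 (mod 461)
11^2 ≡ 11^2 = 121 ≡ 121 (mod 461)
11^4 ≡ 121^2 = 14641 ≡ 350 (mod 461)
11^8 ≡ 350^2 = 122500 ≡ 335 (mod 461)
11^16 ≡ 335^2 = 112225 ≡ 202 (mod 461)
11^32 ≡ 202^2 = 40804 ≡ 236 (mod 461)
11^64 ≡ 236^2 = 55696 ≡ 376 (mod 461)
115 = 64 + 32 + 16 + 2 + 1 in binary powers of 2.
So 11^115 ≡ 376 · 236 · 202 · 121 · 11 ≡ 48 (mod 461).
Squaring chain: 48 → 460; reaches −1, so base 11 does not prove 461 composite.

48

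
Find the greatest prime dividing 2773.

2773 = 47 · 59
59 is prime.
So 2773 = 47 · 59; the largest prime factor is 59.

59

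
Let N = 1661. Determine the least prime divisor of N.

11

1661 is odd.
Digit sum 14, not divisible by 3.
Ends in 1: not divisible by 5.
7: 1661 = 7·237 + 2
11: 1661 = 11·151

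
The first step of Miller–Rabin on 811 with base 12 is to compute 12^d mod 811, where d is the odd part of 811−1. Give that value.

810

811 − 1 = 810 = 2^1 · 405, so d = 405.
12^1 ≡ 12 (mod 811)
12^2 ≡ 12^2 = 144 ≡ 144 (mod 811)
12^4 ≡ 144^2 = 20736 ≡ 461 (mod 811)
12^8 ≡ 461^2 = 212521 ≡ 39 (mod 811)
12^16 ≡ 39^2 = 1521 ≡ 710 (mod 811)
12^32 ≡ 710^2 = 504100 ≡ 469 (mod 811)
12^64 ≡ 469^2 = 219961 ≡ 180 (mod 811)
12^128 ≡ 180^2 = 32400 ≡ 771 (mod 811)
12^256 ≡ 771^2 = 594441 ≡ 789 (mod 811)
405 = 256 + 128 + 16 + 4 + 1 in binary powers of 2.
So 12^405 ≡ 789 · 771 · 710 · 461 · 12 ≡ 810 (mod 811).
Since 12^d ≡ 810 (mod 811), base 12 does not prove 811 composite.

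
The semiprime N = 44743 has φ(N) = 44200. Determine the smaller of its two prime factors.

101

φ(n) = (p−1)(q−1) = n − (p+q) + 1, so p + q = 44743 − 44200 + 1 = 544.
p and q are the roots of t² − 544t + 44743 = 0.
Discriminant: 544² − 4·44743 = 295936 − 178972 = 116964; √116964 = 342.
q = (544 − 342)/2 = 101, p = (544 + 342)/2 = 443.
Check: 101 · 443 = 44743.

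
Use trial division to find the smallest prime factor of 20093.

71

20093 is odd.
Digit sum 14, not divisible by 3.
Ends in 3: not divisible by 5.
7: 20093 = 7·2870 + 3
11: 20093 = 11·1826 + 7
13: 20093 = 13·1545 + 8
17: 20093 = 17·1181 + 16
19: 20093 = 19·1057 + 10
23: 20093 = 23·873 + 14
29: 20093 = 29·692 + 25
31: 20093 = 31·648 + 5
37: 20093 = 37·543 + 2
41: 20093 = 41·490 + 3
43: 20093 = 43·467 + 12
47: 20093 = 47·427 + 24
53: 20093 = 53·379 + 6
59: 20093 = 59·340 + 33
61: 20093 = 61·329 + 24
67: 20093 = 67·299 + 60
71: 20093 = 71·283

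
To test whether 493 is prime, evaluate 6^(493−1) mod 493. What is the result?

268

6^1 ≡ 6 (mod 493)
6^2 ≡ 6^2 = 36 ≡ 36 (mod 493)
6^4 ≡ 36^2 = 1296 ≡ 310 (mod 493)
6^8 ≡ 310^2 = 96100 ≡ 458 (mod 493)
6^16 ≡ 458^2 = 209764 ≡ 239 (mod 493)
6^32 ≡ 239^2 = 57121 ≡ 426 (mod 493)
6^64 ≡ 426^2 = 181476 ≡ 52 (mod 493)
6^128 ≡ 52^2 = 2704 ≡ 239 (mod 493)
6^256 ≡ 239^2 = 57121 ≡ 426 (mod 493)
492 = 256 + 128 + 64 + 32 + 8 + 4 in binary powers of 2.
So 6^492 ≡ 426 · 239 · 52 · 426 · 458 · 310 ≡ 268 (mod 493).
Since 268 ≠ 1, base 6 is a Fermat witness: 493 is composite.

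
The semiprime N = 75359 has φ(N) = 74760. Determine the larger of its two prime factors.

φ(n) = (p−1)(q−1) = n − (p+q) + 1, so p + q = 75359 − 74760 + 1 = 600.
p and q are the roots of t² − 600t + 75359 = 0.
Discriminant: 600² − 4·75359 = 360000 − 301436 = 58564; √58564 = 242.
q = (600 − 242)/2 = 179, p = (600 + 242)/2 = 421.
Check: 179 · 421 = 75359.

421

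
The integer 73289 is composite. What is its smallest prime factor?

83

73289 is odd.
Digit sum 29, not divisible by 3.
Ends in 9: not divisible by 5.
7: 73289 = 7·10469 + 6
11: 73289 = 11·6662 + 7
13: 73289 = 13·5637 + 8
17: 73289 = 17·4311 + 2
19: 73289 = 19·3857 + 6
23: 73289 = 23·3186 + 11
29: 73289 = 29·2527 + 6
31: 73289 = 31·2364 + 5
37: 73289 = 37·1980 + 29
41: 73289 = 41·1787 + 22
43: 73289 = 43·1704 + 17
47: 73289 = 47·1559 + 16
53: 73289 = 53·1382 + 43
59: 73289 = 59·1242 + 11
61: 73289 = 61·1201 + 28
67: 73289 = 67·1093 + 58
71: 73289 = 71·1032 + 17
73: 73289 = 73·1003 + 70
79: 73289 = 79·927 + 56
83: 73289 = 83·883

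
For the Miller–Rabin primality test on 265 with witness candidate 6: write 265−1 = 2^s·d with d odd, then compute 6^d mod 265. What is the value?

265 − 1 = 264 = 2^3 · 33, so d = 33.
6^1 ≡ 6 (mod 265)
6^2 ≡ 6^2 = 36 ≡ 36 (mod 265)
6^4 ≡ 36^2 = 1296 ≡ 236 (mod 265)
6^8 ≡ 236^2 = 55696 ≡ 46 (mod 265)
6^16 ≡ 46^2 = 2116 ≡ 261 (mod 265)
6^32 ≡ 261^2 = 68121 ≡ 16 (mod 265)
33 = 32 + 1 in binary powers of 2.
So 6^33 ≡ 16 · 6 ≡ 96 (mod 265).
Squaring chain: 96 → 206 → 36; never reaches −1, so base 6 is a Miller–Rabin witness that 265 is composite.

96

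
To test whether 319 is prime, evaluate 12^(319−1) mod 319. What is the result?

144

12^1 ≡ 12 (mod 319)
12^2 ≡ 12^2 = 144 ≡ 144 (mod 319)
12^4 ≡ 144^2 = 20736 ≡ 1 (mod 319)
12^8 ≡ 1^2 = 1 ≡ 1 (mod 319)
12^16 ≡ 1^2 = 1 ≡ 1 (mod 319)
12^32 ≡ 1^2 = 1 ≡ 1 (mod 319)
12^64 ≡ 1^2 = 1 ≡ 1 (mod 319)
12^128 ≡ 1^2 = 1 ≡ 1 (mod 319)
12^256 ≡ 1^2 = 1 ≡ 1 (mod 319)
318 = 256 + 32 + 16 + 8 + 4 + 2 in binary powers of 2.
So 12^318 ≡ 1 · 1 · 1 · 1 · 1 · 144 ≡ 144 (mod 319).
Since 144 ≠ 1, base 12 is a Fermat witness: 319 is composite.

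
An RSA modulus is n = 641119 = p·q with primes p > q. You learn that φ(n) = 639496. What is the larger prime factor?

947

φ(n) = (p−1)(q−1) = n − (p+q) + 1, so p + q = 641119 − 639496 + 1 = 1624.
p and q are the roots of t² − 1624t + 641119 = 0.
Discriminant: 1624² − 4·641119 = 2637376 − 2564476 = 72900; √72900 = 270.
q = (1624 − 270)/2 = 677, p = (1624 + 270)/2 = 947.
Check: 677 · 947 = 641119.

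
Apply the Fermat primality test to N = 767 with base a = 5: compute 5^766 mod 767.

5^1 ≡ 5 (mod 767)
5^2 ≡ 5^2 = 25 ≡ 25 (mod 767)
5^4 ≡ 25^2 = 625 ≡ 625 (mod 767)
5^8 ≡ 625^2 = 390625 ≡ 222 (mod 767)
5^16 ≡ 222^2 = 49284 ≡ 196 (mod 767)
5^32 ≡ 196^2 = 38416 ≡ 66 (mod 767)
5^64 ≡ 66^2 = 4356 ≡ 521 (mod 767)
5^128 ≡ 521^2 = 271441 ≡ 690 (mod 767)
5^256 ≡ 690^2 = 476100 ≡ 560 (mod 767)
5^512 ≡ 560^2 = 313600 ≡ 664 (mod 767)
766 = 512 + 128 + 64 + 32 + 16 + 8 + 4 + 2 in binary powers of 2.
So 5^766 ≡ 664 · 690 · 521 · 66 · 196 · 222 · 625 · 25 ≡ 454 (mod 767).
Since 454 ≠ 1, base 5 is a Fermat witness: 767 is composite.

454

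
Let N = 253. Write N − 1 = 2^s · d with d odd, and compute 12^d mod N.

253 − 1 = 252 = 2^2 · 63, so d = 63.
12^1 ≡ 12 (mod 253)
12^2 ≡ 12^2 = 144 ≡ 144 (mod 253)
12^4 ≡ 144^2 = 20736 ≡ 243 (mod 253)
12^8 ≡ 243^2 = 59049 ≡ 100 (mod 253)
12^16 ≡ 100^2 = 10000 ≡ 133 (mod 253)
12^32 ≡ 133^2 = 17689 ≡ 232 (mod 253)
63 = 32 + 16 + 8 + 4 + 2 + 1 in binary powers of 2.
So 12^63 ≡ 232 · 133 · 100 · 243 · 144 · 12 ≡ 100 (mod 253).
Squaring chain: 100 → 133; never reaches −1, so base 12 is a Miller–Rabin witness that 253 is composite.

100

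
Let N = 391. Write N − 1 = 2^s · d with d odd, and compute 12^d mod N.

215

391 − 1 = 390 = 2^1 · 195, so d = 195.
12^1 ≡ 12 (mod 391)
12^2 ≡ 12^2 = 144 ≡ 144 (mod 391)
12^4 ≡ 144^2 = 20736 ≡ 13 (mod 391)
12^8 ≡ 13^2 = 169 ≡ 169 (mod 391)
12^16 ≡ 169^2 = 28561 ≡ 18 (mod 391)
12^32 ≡ 18^2 = 324 ≡ 324 (mod 391)
12^64 ≡ 324^2 = 104976 ≡ 188 (mod 391)
12^128 ≡ 188^2 = 35344 ≡ 154 (mod 391)
195 = 128 + 64 + 2 + 1 in binary powers of 2.
So 12^195 ≡ 154 · 188 · 144 · 12 ≡ 215 (mod 391).
Squaring chain: 215; never reaches −1, so base 12 is a Miller–Rabin witness that 391 is composite.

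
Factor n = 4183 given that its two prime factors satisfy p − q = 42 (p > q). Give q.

Since p = q + 42, we have 4183 = q(q + 42), so q² + 42q − 4183 = 0.
Discriminant: 42² + 4·4183 = 1764 + 16732 = 18496; √18496 = 136.
q = (−42 + 136)/2 = 47, and p = q + 42 = 89.
Check: 47 · 89 = 4183.

47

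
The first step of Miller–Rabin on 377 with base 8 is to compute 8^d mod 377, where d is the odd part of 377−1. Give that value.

31

377 − 1 = 376 = 2^3 · 47, so d = 47.
8^1 ≡ 8 (mod 377)
8^2 ≡ 8^2 = 64 ≡ 64 (mod 377)
8^4 ≡ 64^2 = 4096 ≡ 326 (mod 377)
8^8 ≡ 326^2 = 106276 ≡ 339 (mod 377)
8^16 ≡ 339^2 = 114921 ≡ 313 (mod 377)
8^32 ≡ 313^2 = 97969 ≡ 326 (mod 377)
47 = 32 + 8 + 4 + 2 + 1 in binary powers of 2.
So 8^47 ≡ 326 · 339 · 326 · 64 · 8 ≡ 31 (mod 377).
Squaring chain: 31 → 207 → 248; never reaches −1, so base 8 is a Miller–Rabin witness that 377 is composite.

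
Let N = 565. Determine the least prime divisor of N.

565 is odd.
Digit sum 16, not divisible by 3.
Ends in 5: divisible by 5.

5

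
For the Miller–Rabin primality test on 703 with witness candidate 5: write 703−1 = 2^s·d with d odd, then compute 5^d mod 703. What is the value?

438

703 − 1 = 702 = 2^1 · 351, so d = 351.
5^1 ≡ 5 (mod 703)
5^2 ≡ 5^2 = 25 ≡ 25 (mod 703)
5^4 ≡ 25^2 = 625 ≡ 625 (mod 703)
5^8 ≡ 625^2 = 390625 ≡ 460 (mod 703)
5^16 ≡ 460^2 = 211600 ≡ 700 (mod 703)
5^32 ≡ 700^2 = 490000 ≡ 9 (mod 703)
5^64 ≡ 9^2 = 81 ≡ 81 (mod 703)
5^128 ≡ 81^2 = 6561 ≡ 234 (mod 703)
5^256 ≡ 234^2 = 54756 ≡ 625 (mod 703)
351 = 256 + 64 + 16 + 8 + 4 + 2 + 1 in binary powers of 2.
So 5^351 ≡ 625 · 81 · 700 · 460 · 625 · 25 · 5 ≡ 438 (mod 703).
Squaring chain: 438; never reaches −1, so base 5 is a Miller–Rabin witness that 703 is composite.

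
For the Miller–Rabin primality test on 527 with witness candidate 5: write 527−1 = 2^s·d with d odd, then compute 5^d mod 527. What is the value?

527 − 1 = 526 = 2^1 · 263, so d = 263.
5^1 ≡ 5 (mod 527)
5^2 ≡ 5^2 = 25 ≡ 25 (mod 527)
5^4 ≡ 25^2 = 625 ≡ 98 (mod 527)
5^8 ≡ 98^2 = 9604 ≡ 118 (mod 527)
5^16 ≡ 118^2 = 13924 ≡ 222 (mod 527)
5^32 ≡ 222^2 = 49284 ≡ 273 (mod 527)
5^64 ≡ 273^2 = 74529 ≡ 222 (mod 527)
5^128 ≡ 222^2 = 49284 ≡ 273 (mod 527)
5^256 ≡ 273^2 = 74529 ≡ 222 (mod 527)
263 = 256 + 4 + 2 + 1 in binary powers of 2.
So 5^263 ≡ 222 · 98 · 25 · 5 ≡ 180 (mod 527).
Squaring chain: 180; never reaches −1, so base 5 is a Miller–Rabin witness that 527 is composite.

180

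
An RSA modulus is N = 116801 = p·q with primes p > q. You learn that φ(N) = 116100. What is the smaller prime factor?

271

φ(n) = (p−1)(q−1) = n − (p+q) + 1, so p + q = 116801 − 116100 + 1 = 702.
p and q are the roots of t² − 702t + 116801 = 0.
Discriminant: 702² − 4·116801 = 492804 − 467204 = 25600; √25600 = 160.
q = (702 − 160)/2 = 271, p = (702 + 160)/2 = 431.
Check: 271 · 431 = 116801.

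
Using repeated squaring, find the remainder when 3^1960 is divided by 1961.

3^1 ≡ 3 (mod 1961)
3^2 ≡ 3^2 = 9 ≡ 9 (mod 1961)
3^4 ≡ 9^2 = 81 ≡ 81 (mod 1961)
3^8 ≡ 81^2 = 6561 ≡ 678 (mod 1961)
3^16 ≡ 678^2 = 459684 ≡ 810 (mod 1961)
3^32 ≡ 810^2 = 656100 ≡ 1126 (mod 1961)
3^64 ≡ 1126^2 = 1267876 ≡ 1070 (mod 1961)
3^128 ≡ 1070^2 = 1144900 ≡ 1637 (mod 1961)
3^256 ≡ 1637^2 = 2679769 ≡ 1043 (mod 1961)
3^512 ≡ 1043^2 = 1087849 ≡ 1455 (mod 1961)
3^1024 ≡ 1455^2 = 2117025 ≡ 1106 (mod 1961)
1960 = 1024 + 512 + 256 + 128 + 32 + 8 in binary powers of 2.
So 3^1960 ≡ 1106 · 1455 · 1043 · 1637 · 1126 · 678 ≡ 1106 (mod 1961).
Since 1106 ≠ 1, base 3 is a Fermat witness: 1961 is composite.

1106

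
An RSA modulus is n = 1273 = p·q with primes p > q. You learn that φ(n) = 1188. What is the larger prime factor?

φ(n) = (p−1)(q−1) = n − (p+q) + 1, so p + q = 1273 − 1188 + 1 = 86.
p and q are the roots of t² − 86t + 1273 = 0.
Discriminant: 86² − 4·1273 = 7396 − 5092 = 2304; √2304 = 48.
q = (86 − 48)/2 = 19, p = (86 + 48)/2 = 67.
Check: 19 · 67 = 1273.

67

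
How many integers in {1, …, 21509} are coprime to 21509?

21216

Factor: 21509 = 137 · 157.
φ(21509) = (137−1) · (157−1) = 136 · 156 = 21216.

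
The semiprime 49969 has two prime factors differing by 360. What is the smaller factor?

107

Since p = q + 360, we have 49969 = q(q + 360), so q² + 360q − 49969 = 0.
Discriminant: 360² + 4·49969 = 129600 + 199876 = 329476; √329476 = 574.
q = (−360 + 574)/2 = 107, and p = q + 360 = 467.
Check: 107 · 467 = 49969.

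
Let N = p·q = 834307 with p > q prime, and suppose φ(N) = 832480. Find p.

φ(n) = (p−1)(q−1) = n − (p+q) + 1, so p + q = 834307 − 832480 + 1 = 1828.
p and q are the roots of t² − 1828t + 834307 = 0.
Discriminant: 1828² − 4·834307 = 3341584 − 3337228 = 4356; √4356 = 66.
q = (1828 − 66)/2 = 881, p = (1828 + 66)/2 = 947.
Check: 881 · 947 = 834307.

947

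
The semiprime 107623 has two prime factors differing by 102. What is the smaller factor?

Since p = q + 102, we have 107623 = q(q + 102), so q² + 102q − 107623 = 0.
Discriminant: 102² + 4·107623 = 10404 + 430492 = 440896; √440896 = 664.
q = (−102 + 664)/2 = 281, and p = q + 102 = 383.
Check: 281 · 383 = 107623.

281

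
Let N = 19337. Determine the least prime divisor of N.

61

19337 is odd.
Digit sum 23, not divisible by 3.
Ends in 7: not divisible by 5.
7: 19337 = 7·2762 + 3
11: 19337 = 11·1757 + 10
13: 19337 = 13·1487 + 6
17: 19337 = 17·1137 + 8
19: 19337 = 19·1017 + 14
23: 19337 = 23·840 + 17
29: 19337 = 29·666 + 23
31: 19337 = 31·623 + 24
37: 19337 = 37·522 + 23
41: 19337 = 41·471 + 26
43: 19337 = 43·449 + 30
47: 19337 = 47·411 + 20
53: 19337 = 53·364 + 45
59: 19337 = 59·327 + 44
61: 19337 = 61·317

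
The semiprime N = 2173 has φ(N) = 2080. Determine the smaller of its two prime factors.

41

φ(n) = (p−1)(q−1) = n − (p+q) + 1, so p + q = 2173 − 2080 + 1 = 94.
p and q are the roots of t² − 94t + 2173 = 0.
Discriminant: 94² − 4·2173 = 8836 − 8692 = 144; √144 = 12.
q = (94 − 12)/2 = 41, p = (94 + 12)/2 = 53.
Check: 41 · 53 = 2173.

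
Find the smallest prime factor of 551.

19

551 is odd.
Digit sum 11, not divisible by 3.
Ends in 1: not divisible by 5.
7: 551 = 7·78 + 5
11: 551 = 11·50 + 1
13: 551 = 13·42 + 5
17: 551 = 17·32 + 7
19: 551 = 19·29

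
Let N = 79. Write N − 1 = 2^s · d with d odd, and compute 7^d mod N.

78

79 − 1 = 78 = 2^1 · 39, so d = 39.
7^1 ≡ 7 (mod 79)
7^2 ≡ 7^2 = 49 ≡ 49 (mod 79)
7^4 ≡ 49^2 = 2401 ≡ 31 (mod 79)
7^8 ≡ 31^2 = 961 ≡ 13 (mod 79)
7^16 ≡ 13^2 = 169 ≡ 11 (mod 79)
7^32 ≡ 11^2 = 121 ≡ 42 (mod 79)
39 = 32 + 4 + 2 + 1 in binary powers of 2.
So 7^39 ≡ 42 · 31 · 49 · 7 ≡ 78 (mod 79).
Since 7^d ≡ 78 (mod 79), base 7 does not prove 79 composite.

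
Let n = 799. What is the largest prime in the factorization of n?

47

799 = 17 · 47
47 is prime.
So 799 = 17 · 47; the largest prime factor is 47.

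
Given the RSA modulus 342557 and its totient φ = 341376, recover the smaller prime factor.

φ(n) = (p−1)(q−1) = n − (p+q) + 1, so p + q = 342557 − 341376 + 1 = 1182.
p and q are the roots of t² − 1182t + 342557 = 0.
Discriminant: 1182² − 4·342557 = 1397124 − 1370228 = 26896; √26896 = 164.
q = (1182 − 164)/2 = 509, p = (1182 + 164)/2 = 673.
Check: 509 · 673 = 342557.

509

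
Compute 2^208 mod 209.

36

2^1 ≡ 2 (mod 209)
2^2 ≡ 2^2 = 4 ≡ 4 (mod 209)
2^4 ≡ 4^2 = 16 ≡ 16 (mod 209)
2^8 ≡ 16^2 = 256 ≡ 47 (mod 209)
2^16 ≡ 47^2 = 2209 ≡ 119 (mod 209)
2^32 ≡ 119^2 = 14161 ≡ 158 (mod 209)
2^64 ≡ 158^2 = 24964 ≡ 93 (mod 209)
2^128 ≡ 93^2 = 8649 ≡ 80 (mod 209)
208 = 128 + 64 + 16 in binary powers of 2.
So 2^208 ≡ 80 · 93 · 119 ≡ 36 (mod 209).
Since 36 ≠ 1, base 2 is a Fermat witness: 209 is composite.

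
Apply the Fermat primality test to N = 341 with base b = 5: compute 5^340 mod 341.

67

5^1 ≡ 5 (mod 341)
5^2 ≡ 5^2 = 25 ≡ 25 (mod 341)
5^4 ≡ 25^2 = 625 ≡ 284 (mod 341)
5^8 ≡ 284^2 = 80656 ≡ 180 (mod 341)
5^16 ≡ 180^2 = 32400 ≡ 5 (mod 341)
5^32 ≡ 5^2 = 25 ≡ 25 (mod 341)
5^64 ≡ 25^2 = 625 ≡ 284 (mod 341)
5^128 ≡ 284^2 = 80656 ≡ 180 (mod 341)
5^256 ≡ 180^2 = 32400 ≡ 5 (mod 341)
340 = 256 + 64 + 16 + 4 in binary powers of 2.
So 5^340 ≡ 5 · 284 · 5 · 284 ≡ 67 (mod 341).
Since 67 ≠ 1, base 5 is a Fermat witness: 341 is composite.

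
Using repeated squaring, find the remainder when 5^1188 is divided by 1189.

5^1 ≡ 5 (mod 1189)
5^2 ≡ 5^2 = 25 ≡ 25 (mod 1189)
5^4 ≡ 25^2 = 625 ≡ 625 (mod 1189)
5^8 ≡ 625^2 = 390625 ≡ 633 (mod 1189)
5^16 ≡ 633^2 = 400689 ≡ 1185 (mod 1189)
5^32 ≡ 1185^2 = 1404225 ≡ 16 (mod 1189)
5^64 ≡ 16^2 = 256 ≡ 256 (mod 1189)
5^128 ≡ 256^2 = 65536 ≡ 141 (mod 1189)
5^256 ≡ 141^2 = 19881 ≡ 857 (mod 1189)
5^512 ≡ 857^2 = 734449 ≡ 836 (mod 1189)
5^1024 ≡ 836^2 = 698896 ≡ 953 (mod 1189)
1188 = 1024 + 128 + 32 + 4 in binary powers of 2.
So 5^1188 ≡ 953 · 141 · 16 · 625 ≡ 674 (mod 1189).
Since 674 ≠ 1, base 5 is a Fermat witness: 1189 is composite.

674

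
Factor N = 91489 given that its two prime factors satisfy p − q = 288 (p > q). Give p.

Since p = q + 288, we have 91489 = q(q + 288), so q² + 288q − 91489 = 0.
Discriminant: 288² + 4·91489 = 82944 + 365956 = 448900; √448900 = 670.
q = (−288 + 670)/2 = 191, and p = q + 288 = 479.
Check: 191 · 479 = 91489.

479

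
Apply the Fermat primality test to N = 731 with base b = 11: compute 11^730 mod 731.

508

11^1 ≡ 11 (mod 731)
11^2 ≡ 11^2 = 121 ≡ 121 (mod 731)
11^4 ≡ 121^2 = 14641 ≡ 21 (mod 731)
11^8 ≡ 21^2 = 441 ≡ 441 (mod 731)
11^16 ≡ 441^2 = 194481 ≡ 35 (mod 731)
11^32 ≡ 35^2 = 1225 ≡ 494 (mod 731)
11^64 ≡ 494^2 = 244036 ≡ 613 (mod 731)
11^128 ≡ 613^2 = 375769 ≡ 35 (mod 731)
11^256 ≡ 35^2 = 1225 ≡ 494 (mod 731)
11^512 ≡ 494^2 = 244036 ≡ 613 (mod 731)
730 = 512 + 128 + 64 + 16 + 8 + 2 in binary powers of 2.
So 11^730 ≡ 613 · 35 · 613 · 35 · 441 · 121 ≡ 508 (mod 731).
Since 508 ≠ 1, base 11 is a Fermat witness: 731 is composite.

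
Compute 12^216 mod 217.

12^1 ≡ 12 (mod 217)
12^2 ≡ 12^2 = 144 ≡ 144 (mod 217)
12^4 ≡ 144^2 = 20736 ≡ 121 (mod 217)
12^8 ≡ 121^2 = 14641 ≡ 102 (mod 217)
12^16 ≡ 102^2 = 10404 ≡ 205 (mod 217)
12^32 ≡ 205^2 = 42025 ≡ 144 (mod 217)
12^64 ≡ 144^2 = 20736 ≡ 121 (mod 217)
12^128 ≡ 121^2 = 14641 ≡ 102 (mod 217)
216 = 128 + 64 + 16 + 8 in binary powers of 2.
So 12^216 ≡ 102 · 121 · 205 · 102 ≡ 64 (mod 217).
Since 64 ≠ 1, base 12 is a Fermat witness: 217 is composite.

64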